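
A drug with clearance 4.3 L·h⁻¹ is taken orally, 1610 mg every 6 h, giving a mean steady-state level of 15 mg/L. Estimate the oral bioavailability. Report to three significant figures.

0.240

F·D/τ = CL·Css at steady state → F = CL·Css·τ / D.
F = 4.3 × 15 × 6 / 1610 = 0.240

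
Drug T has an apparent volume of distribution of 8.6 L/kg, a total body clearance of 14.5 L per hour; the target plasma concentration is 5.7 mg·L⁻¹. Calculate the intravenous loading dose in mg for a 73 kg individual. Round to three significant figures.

3580 mg

Vd = 8.6 L/kg × 73 kg = 627.8 L
LD = Vd × C = 627.8 × 5.700 = 3578 mg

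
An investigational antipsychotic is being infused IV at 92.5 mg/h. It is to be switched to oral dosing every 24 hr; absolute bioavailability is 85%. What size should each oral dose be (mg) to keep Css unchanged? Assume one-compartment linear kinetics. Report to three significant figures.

To maintain the same Css, the systemic dosing rate must be unchanged: F·D/τ = infusion rate.
D = rate × τ / F = 92.5 × 24 / 0.85 = 2612 mg

2610 mg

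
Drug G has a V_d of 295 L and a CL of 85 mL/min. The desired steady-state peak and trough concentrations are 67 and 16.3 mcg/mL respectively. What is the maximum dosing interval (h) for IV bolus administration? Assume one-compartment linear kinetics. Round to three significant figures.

Convert clearance: 85 mL/min × 60 min/h ÷ 1000 mL/L = 5.100 L/h
k = CL / Vd = 5.100 / 295.0 = 0.01729 h⁻¹
Between IV bolus doses, concentration decays as C = C₀·e^(−kτ), so C_peak/C_trough = e^(kτ).
τ_max = ln(C_peak/C_trough) / k = ln(67/16.3) / 0.01729 = 1.414 / 0.01729 = 81.78 h

81.8 h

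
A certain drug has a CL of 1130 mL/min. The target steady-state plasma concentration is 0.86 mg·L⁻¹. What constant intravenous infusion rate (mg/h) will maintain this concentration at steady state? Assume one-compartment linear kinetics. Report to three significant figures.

58.3 mg/h

CL = 1130 mL/min × 60/1000 = 67.80 L/h
At steady state, infusion rate equals elimination rate: rate in = CL × Css.
Infusion rate = CL · Css = 67.80 L/h × 0.86 mg/L = 58.31 mg/h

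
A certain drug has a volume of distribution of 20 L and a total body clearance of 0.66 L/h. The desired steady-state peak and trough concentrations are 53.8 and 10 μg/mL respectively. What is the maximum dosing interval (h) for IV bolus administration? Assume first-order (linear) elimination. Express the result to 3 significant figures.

k = CL / Vd = 0.6600 / 20.00 = 0.03300 h⁻¹
Between IV bolus doses, concentration decays as C = C₀·e^(−kτ), so C_peak/C_trough = e^(kτ).
τ_max = ln(C_peak/C_trough) / k = ln(53.8/10) / 0.03300 = 1.683 / 0.03300 = 51.00 h

51.0 h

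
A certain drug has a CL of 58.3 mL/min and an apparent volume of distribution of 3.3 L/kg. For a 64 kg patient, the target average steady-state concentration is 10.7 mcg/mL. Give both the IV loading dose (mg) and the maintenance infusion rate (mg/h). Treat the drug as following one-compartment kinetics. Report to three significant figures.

Total Vd = 3.3 × 64 = 211.2 L
LD = Vd · C_target = 211.2 × 10.7 = 2260 mg
CL = 58.3 mL/min × 60/1000 = 3.498 L/h
Maintenance infusion rate = CL × Css = 3.498 × 10.7 = 37.43 mg/h

(a) 2260 mg; (b) 37.4 mg/h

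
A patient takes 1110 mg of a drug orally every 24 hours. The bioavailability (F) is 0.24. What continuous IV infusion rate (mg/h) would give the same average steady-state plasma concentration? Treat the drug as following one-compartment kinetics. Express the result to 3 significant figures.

Equivalent systemic input: infusion rate = F·D/τ.
Rate = 0.24 × 1110 / 24 = 11.10 mg/h

11.1 mg/h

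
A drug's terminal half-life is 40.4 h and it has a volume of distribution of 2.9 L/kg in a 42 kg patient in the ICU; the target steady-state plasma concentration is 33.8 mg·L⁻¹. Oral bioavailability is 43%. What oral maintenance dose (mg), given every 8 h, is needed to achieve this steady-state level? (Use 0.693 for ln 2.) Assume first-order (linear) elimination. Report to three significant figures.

1310 mg

Vd(total) = 42 kg × 2.9 L/kg = 121.8 L
k = 0.693/40.4 = 0.01715 h⁻¹, so CL = k·Vd = 0.01715 × 121.8 = 2.089 L/h
D = CL × Css × τ / F = 2.089 × 33.8 × 8 / 0.43 = 1314 mg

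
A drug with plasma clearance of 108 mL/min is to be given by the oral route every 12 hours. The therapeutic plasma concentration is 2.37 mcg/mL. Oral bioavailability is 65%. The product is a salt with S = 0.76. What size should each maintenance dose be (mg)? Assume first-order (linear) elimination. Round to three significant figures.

CL = 108 mL/min × 60/1000 = 6.480 L/h
D = CL × Css × τ / F / S = 6.480 × 2.37 × 12 / 0.65 / 0.76 = 373.1 mg

373 mg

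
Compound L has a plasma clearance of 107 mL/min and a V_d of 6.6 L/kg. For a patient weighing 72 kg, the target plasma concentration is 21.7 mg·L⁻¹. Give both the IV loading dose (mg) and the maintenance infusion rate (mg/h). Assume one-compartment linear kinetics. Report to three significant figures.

(a) 10300 mg; (b) 139 mg/h

Total Vd = 6.6 × 72 = 475.2 L
Loading: fill Vd to C_target → 475.2 L × 21.7 mg/L = 10310 mg
Convert clearance: 107 mL/min × 60 min/h ÷ 1000 mL/L = 6.420 L/h
Maintenance infusion rate = CL × Css = 6.420 × 21.7 = 139.3 mg/h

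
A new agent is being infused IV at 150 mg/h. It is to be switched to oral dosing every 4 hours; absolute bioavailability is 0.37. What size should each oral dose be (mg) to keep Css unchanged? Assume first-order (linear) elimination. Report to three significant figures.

1620 mg

To maintain the same Css, the systemic dosing rate must be unchanged: F·D/τ = infusion rate.
D = rate × τ / F = 150 × 4 / 0.37 = 1622 mg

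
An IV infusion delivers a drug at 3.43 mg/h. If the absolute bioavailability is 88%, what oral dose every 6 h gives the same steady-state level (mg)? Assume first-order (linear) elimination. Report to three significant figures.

23.4 mg

To maintain the same Css, the systemic dosing rate must be unchanged: F·D/τ = infusion rate.
D = rate × τ / F = 3.43 × 6 / 0.88 = 23.39 mg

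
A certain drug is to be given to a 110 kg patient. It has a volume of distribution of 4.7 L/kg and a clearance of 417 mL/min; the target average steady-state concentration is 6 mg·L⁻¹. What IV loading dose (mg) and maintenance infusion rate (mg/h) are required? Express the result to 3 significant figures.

(a) 3100 mg; (b) 150 mg/h

Vd = 4.7 L/kg × 110 kg = 517.0 L
Loading dose = Vd × C = 517.0 × 6 = 3102 mg
CL = 417 mL/min = 417 × 0.06 = 25.02 L/h
Infusion rate = 25.02 L/h × 6 mg/L = 150.1 mg/h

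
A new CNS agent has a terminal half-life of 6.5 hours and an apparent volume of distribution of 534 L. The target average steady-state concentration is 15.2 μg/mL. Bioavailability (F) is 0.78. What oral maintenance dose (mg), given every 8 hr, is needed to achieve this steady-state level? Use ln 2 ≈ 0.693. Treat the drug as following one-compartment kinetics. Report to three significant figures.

8880 mg

CL = ln 2 · Vd / t½ = 0.693 × 534.0 / 6.5 = 56.93 L/h
D = CL × Css × τ / F = 56.93 × 15.2 × 8 / 0.78 = 8875 mg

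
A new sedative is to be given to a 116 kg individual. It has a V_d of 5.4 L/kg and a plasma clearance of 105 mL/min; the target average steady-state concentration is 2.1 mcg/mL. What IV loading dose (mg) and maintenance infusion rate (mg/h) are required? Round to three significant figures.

Total Vd = 5.4 × 116 = 626.4 L
Loading dose = Vd × C = 626.4 × 2.1 = 1315 mg
Convert clearance: 105 mL/min × 60 min/h ÷ 1000 mL/L = 6.300 L/h
Infusion rate = 6.300 L/h × 2.1 mg/L = 13.23 mg/h

(a) 1320 mg; (b) 13.2 mg/h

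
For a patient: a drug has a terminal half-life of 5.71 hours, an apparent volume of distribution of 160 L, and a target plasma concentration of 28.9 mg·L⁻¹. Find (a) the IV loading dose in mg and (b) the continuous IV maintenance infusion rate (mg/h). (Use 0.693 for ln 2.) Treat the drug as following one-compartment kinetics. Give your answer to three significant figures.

(a) 4620 mg; (b) 561 mg/h

LD = Vd × C = 160.0 × 28.9 = 4624 mg
CL = 0.693 × Vd / t½ = 0.693 × 160.0 / 5.71 = 19.42 L/h
Infusion rate = CL × Css = 19.42 × 28.9 = 561.2 mg/h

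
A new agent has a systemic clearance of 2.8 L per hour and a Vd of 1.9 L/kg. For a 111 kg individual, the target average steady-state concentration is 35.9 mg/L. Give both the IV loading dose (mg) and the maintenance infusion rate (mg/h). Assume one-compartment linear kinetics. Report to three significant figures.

(a) 7570 mg; (b) 101 mg/h

Total Vd = 1.9 × 111 = 210.9 L
Loading dose = Vd × C = 210.9 × 35.9 = 7571 mg
Maintenance infusion rate = CL × Css = 2.800 × 35.9 = 100.5 mg/h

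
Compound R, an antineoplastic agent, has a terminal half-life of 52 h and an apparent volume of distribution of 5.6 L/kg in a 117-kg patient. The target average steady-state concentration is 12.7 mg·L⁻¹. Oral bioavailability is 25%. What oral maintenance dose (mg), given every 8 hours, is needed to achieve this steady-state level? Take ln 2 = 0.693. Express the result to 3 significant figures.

3550 mg

Vd = 5.6 L/kg × 117 kg = 655.2 L
k = 0.693/52 = 0.01333 h⁻¹, so CL = k·Vd = 0.01333 × 655.2 = 8.734 L/h
D = CL × Css × τ / F = 8.734 × 12.7 × 8 / 0.25 = 3549 mg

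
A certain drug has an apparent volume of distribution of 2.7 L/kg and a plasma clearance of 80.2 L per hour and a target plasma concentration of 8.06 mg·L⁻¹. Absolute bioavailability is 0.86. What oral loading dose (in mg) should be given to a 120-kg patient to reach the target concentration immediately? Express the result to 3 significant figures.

Total Vd = 2.7 × 120 = 324.0 L
LD = Vd × C / F = 324.0 × 8.060 / 0.86 = 3037 mg

3040 mg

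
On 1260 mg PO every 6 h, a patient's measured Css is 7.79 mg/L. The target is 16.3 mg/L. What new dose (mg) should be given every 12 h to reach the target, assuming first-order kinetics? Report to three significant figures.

5270 mg

For first-order elimination, Css ∝ F·D/(CL·τ); F and CL are unchanged, so Css ∝ D/τ.
D₂ = D₁ × (Css,target / Css,current) × (τ₂/τ₁) = 1260 × (16.3/7.79) × (12/6) = 5273 mg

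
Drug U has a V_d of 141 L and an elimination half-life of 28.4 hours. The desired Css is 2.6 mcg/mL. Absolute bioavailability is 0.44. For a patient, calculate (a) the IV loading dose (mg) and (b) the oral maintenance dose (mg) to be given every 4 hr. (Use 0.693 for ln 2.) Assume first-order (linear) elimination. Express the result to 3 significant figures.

(a) 367 mg; (b) 81.3 mg

LD = Vd × C = 141.0 × 2.6 = 366.6 mg
CL = 0.693 × Vd / t½ = 0.693 × 141.0 / 28.4 = 3.441 L/h
D = CL × Css × τ / F = 3.441 × 2.6 × 4 / 0.44 = 81.33 mg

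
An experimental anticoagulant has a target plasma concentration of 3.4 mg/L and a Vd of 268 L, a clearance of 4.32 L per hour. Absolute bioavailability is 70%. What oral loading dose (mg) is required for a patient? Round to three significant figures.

Loading dose depends on Vd (not clearance): it fills the distribution volume.
LD = Vd × C / F = 268.0 × 3.400 / 0.7 = 1302 mg

1300 mg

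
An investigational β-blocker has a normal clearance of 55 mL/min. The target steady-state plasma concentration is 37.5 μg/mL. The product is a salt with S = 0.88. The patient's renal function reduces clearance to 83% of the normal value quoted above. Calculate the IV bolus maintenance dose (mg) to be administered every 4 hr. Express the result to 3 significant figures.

Convert clearance: 55 mL/min × 60 min/h ÷ 1000 mL/L = 3.300 L/h
Patient clearance = 0.83 × 3.300 = 2.739 L/h
D = CL × Css × τ / S = 2.739 × 37.5 × 4 / 0.88 = 466.9 mg

467 mg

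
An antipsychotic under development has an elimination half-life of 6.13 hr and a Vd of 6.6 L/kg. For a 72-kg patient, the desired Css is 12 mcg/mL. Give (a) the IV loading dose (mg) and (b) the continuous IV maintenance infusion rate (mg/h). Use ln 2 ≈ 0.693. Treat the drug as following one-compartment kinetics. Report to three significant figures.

(a) 5700 mg; (b) 645 mg/h

Vd(total) = 72 kg × 6.6 L/kg = 475.2 L
LD = Vd × C = 475.2 × 12 = 5702 mg
CL = 0.693 × Vd / t½ = 0.693 × 475.2 / 6.13 = 53.72 L/h
Infusion rate = CL × Css = 53.72 × 12 = 644.6 mg/h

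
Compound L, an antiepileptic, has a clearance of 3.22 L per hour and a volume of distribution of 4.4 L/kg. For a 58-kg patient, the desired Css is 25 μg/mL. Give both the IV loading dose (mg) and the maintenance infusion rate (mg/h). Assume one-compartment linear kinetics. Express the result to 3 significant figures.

(a) 6380 mg; (b) 80.5 mg/h

Vd(total) = 58 kg × 4.4 L/kg = 255.2 L
Loading dose = Vd × C = 255.2 × 25 = 6380 mg
Infusion rate = 3.220 L/h × 25 mg/L = 80.50 mg/h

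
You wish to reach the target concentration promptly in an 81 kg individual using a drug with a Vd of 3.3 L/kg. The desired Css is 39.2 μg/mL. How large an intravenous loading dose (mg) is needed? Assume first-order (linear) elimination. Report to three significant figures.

Vd = 3.3 L/kg × 81 kg = 267.3 L
LD = Vd × C = 267.3 × 39.20 = 10480 mg

10500 mg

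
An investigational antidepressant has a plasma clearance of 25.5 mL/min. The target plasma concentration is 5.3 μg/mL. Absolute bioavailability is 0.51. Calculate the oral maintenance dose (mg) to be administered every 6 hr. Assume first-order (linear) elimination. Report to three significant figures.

CL = 25.5 mL/min = 25.5 × 0.06 = 1.530 L/h
At steady state, dose per interval replaces the amount cleared in that interval: F·D/τ = CL·Css.
D = CL × Css × τ / F = 1.530 × 5.3 × 6 / 0.51 = 95.40 mg

95.4 mg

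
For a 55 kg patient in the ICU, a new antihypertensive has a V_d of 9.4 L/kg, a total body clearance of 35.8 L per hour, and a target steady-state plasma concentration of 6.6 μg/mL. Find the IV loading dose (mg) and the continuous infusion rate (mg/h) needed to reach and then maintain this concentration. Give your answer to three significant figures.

(a) 3410 mg; (b) 236 mg/h

Total Vd = 9.4 × 55 = 517.0 L
LD = Vd · C_target = 517.0 × 6.6 = 3412 mg
Infusion rate = 35.80 L/h × 6.6 mg/L = 236.3 mg/h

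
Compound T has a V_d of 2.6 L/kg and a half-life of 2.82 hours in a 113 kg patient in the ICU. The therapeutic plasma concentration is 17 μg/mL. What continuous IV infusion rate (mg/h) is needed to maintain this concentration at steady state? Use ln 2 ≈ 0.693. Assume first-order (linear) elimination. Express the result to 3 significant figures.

Total Vd = 2.6 × 113 = 293.8 L
CL = 0.693 × Vd / t½ = 0.693 × 293.8 / 2.82 = 72.20 L/h
Infusion rate = CL × Css = 72.20 × 17 = 1227 mg/h

1230 mg/h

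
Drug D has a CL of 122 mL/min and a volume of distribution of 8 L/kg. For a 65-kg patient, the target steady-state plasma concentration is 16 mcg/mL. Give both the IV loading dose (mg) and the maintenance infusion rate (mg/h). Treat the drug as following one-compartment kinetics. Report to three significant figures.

Vd(total) = 65 kg × 8 L/kg = 520.0 L
Loading dose = Vd × C = 520.0 × 16 = 8320 mg
Convert clearance: 122 mL/min × 60 min/h ÷ 1000 mL/L = 7.320 L/h
Maintenance: replace elimination → rate = CL × Css = 7.320 × 16 = 117.1 mg/h

(a) 8320 mg; (b) 117 mg/h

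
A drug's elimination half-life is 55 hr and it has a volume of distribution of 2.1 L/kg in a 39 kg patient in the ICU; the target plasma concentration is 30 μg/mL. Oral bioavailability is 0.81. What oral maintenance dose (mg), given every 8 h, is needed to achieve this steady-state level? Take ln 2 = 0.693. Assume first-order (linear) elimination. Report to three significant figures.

306 mg

Vd = 2.1 L/kg × 39 kg = 81.90 L
CL = 0.693 × Vd / t½ = 0.693 × 81.90 / 55 = 1.032 L/h
D = CL × Css × τ / F = 1.032 × 30 × 8 / 0.81 = 305.8 mg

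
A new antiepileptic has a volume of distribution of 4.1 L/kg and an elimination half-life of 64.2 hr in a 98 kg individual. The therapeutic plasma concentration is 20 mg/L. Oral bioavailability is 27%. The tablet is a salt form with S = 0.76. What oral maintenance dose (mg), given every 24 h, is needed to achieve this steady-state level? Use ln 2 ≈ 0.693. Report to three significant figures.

Vd = 4.1 L/kg × 98 kg = 401.8 L
k = 0.693/64.2 = 0.01079 h⁻¹, so CL = k·Vd = 0.01079 × 401.8 = 4.335 L/h
D = CL × Css × τ / F / S = 4.335 × 20 × 24 / 0.27 / 0.76 = 10140 mg

10100 mg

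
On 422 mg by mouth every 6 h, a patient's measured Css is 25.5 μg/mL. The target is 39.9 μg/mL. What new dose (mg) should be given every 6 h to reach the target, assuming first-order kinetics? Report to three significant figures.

With linear kinetics, Css is proportional to dose rate (D/τ) at fixed clearance.
D₂ = D₁ × (Css,target / Css,current) = 422 × 39.9/25.5 = 660.3 mg

660 mg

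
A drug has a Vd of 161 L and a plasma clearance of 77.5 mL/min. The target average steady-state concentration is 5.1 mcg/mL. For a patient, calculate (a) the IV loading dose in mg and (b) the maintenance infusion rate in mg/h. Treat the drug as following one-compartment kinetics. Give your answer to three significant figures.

Loading dose = Vd × C = 161.0 × 5.1 = 821.1 mg
CL = 77.5 mL/min × 60/1000 = 4.650 L/h
Maintenance: replace elimination → rate = CL × Css = 4.650 × 5.1 = 23.72 mg/h

(a) 821 mg; (b) 23.7 mg/h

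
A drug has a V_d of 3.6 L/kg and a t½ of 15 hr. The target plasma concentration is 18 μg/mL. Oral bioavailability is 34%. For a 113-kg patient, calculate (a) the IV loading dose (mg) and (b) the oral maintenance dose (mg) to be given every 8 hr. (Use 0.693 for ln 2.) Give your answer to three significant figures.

(a) 7320 mg; (b) 7960 mg

Vd(total) = 113 kg × 3.6 L/kg = 406.8 L
LD = Vd × C = 406.8 × 18 = 7322 mg
CL = 0.693 × Vd / t½ = 0.693 × 406.8 / 15 = 18.79 L/h
D = CL × Css × τ / F = 18.79 × 18 × 8 / 0.34 = 7958 mg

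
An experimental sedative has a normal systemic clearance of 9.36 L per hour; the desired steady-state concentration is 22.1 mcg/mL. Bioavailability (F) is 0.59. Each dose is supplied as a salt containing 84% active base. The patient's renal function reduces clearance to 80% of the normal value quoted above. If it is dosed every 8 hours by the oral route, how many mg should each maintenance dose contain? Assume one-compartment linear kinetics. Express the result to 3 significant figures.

2670 mg

Patient clearance = 0.8 × 9.360 = 7.488 L/h
At steady state, dose per interval replaces the amount cleared in that interval: F·S·D/τ = CL·Css.
D = CL × Css × τ / F / S = 7.488 × 22.1 × 8 / 0.59 / 0.84 = 2671 mg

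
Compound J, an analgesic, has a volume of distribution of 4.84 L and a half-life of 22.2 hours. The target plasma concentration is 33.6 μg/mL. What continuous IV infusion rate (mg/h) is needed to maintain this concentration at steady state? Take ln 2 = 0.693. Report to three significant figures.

CL = ln 2 · Vd / t½ = 0.693 × 4.840 / 22.2 = 0.1511 L/h
Infusion rate = CL × Css = 0.1511 × 33.6 = 5.077 mg/h

5.08 mg/h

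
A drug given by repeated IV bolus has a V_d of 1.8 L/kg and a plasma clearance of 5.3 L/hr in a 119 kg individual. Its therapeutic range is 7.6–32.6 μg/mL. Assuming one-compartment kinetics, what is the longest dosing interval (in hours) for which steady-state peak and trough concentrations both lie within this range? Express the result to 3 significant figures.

58.9 h

Vd = 1.8 L/kg × 119 kg = 214.2 L
k = CL / Vd = 5.300 / 214.2 = 0.02474 h⁻¹
Between IV bolus doses, concentration decays as C = C₀·e^(−kτ), so C_peak/C_trough = e^(kτ).
τ_max = ln(C_peak/C_trough) / k = ln(32.6/7.6) / 0.02474 = 1.456 / 0.02474 = 58.85 h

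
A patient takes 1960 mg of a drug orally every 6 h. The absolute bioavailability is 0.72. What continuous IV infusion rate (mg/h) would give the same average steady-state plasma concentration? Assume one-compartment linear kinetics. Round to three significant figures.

Equivalent systemic input: infusion rate = F·D/τ.
Rate = 0.72 × 1960 / 6 = 235.2 mg/h

235 mg/h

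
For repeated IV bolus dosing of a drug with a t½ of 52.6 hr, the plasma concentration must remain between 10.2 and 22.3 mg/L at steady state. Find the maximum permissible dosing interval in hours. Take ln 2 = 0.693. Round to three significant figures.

59.4 h

k = 0.693 / t½ = 0.693 / 52.6 = 0.01317 h⁻¹
Between IV bolus doses, concentration decays as C = C₀·e^(−kτ), so C_peak/C_trough = e^(kτ).
τ_max = ln(C_peak/C_trough) / k = ln(22.3/10.2) / 0.01317 = 0.7822 / 0.01317 = 59.39 h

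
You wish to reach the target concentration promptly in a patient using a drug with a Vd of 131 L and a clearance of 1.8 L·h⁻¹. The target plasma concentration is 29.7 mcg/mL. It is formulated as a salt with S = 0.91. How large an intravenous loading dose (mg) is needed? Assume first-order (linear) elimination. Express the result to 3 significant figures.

4280 mg

LD is governed by Vd — clearance does not enter the loading-dose calculation.
LD = Vd × C / S = 131.0 × 29.70 / 0.91 = 4275 mg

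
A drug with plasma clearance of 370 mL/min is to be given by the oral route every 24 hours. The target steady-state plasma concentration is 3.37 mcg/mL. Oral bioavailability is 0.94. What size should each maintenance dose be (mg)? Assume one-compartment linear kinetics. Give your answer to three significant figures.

Convert clearance: 370 mL/min × 60 min/h ÷ 1000 mL/L = 22.20 L/h
At steady state, dose per interval replaces the amount cleared in that interval: F·D/τ = CL·Css.
D = CL × Css × τ / F = 22.20 × 3.37 × 24 / 0.94 = 1910 mg

1910 mg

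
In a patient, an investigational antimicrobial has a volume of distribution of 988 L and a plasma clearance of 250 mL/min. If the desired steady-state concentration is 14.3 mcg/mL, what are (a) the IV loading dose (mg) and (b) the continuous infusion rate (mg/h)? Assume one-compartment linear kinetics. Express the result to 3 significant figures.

(a) 14100 mg; (b) 215 mg/h

Loading: fill Vd to C_target → 988.0 L × 14.3 mg/L = 14130 mg
Convert clearance: 250 mL/min × 60 min/h ÷ 1000 mL/L = 15.00 L/h
Maintenance: replace elimination → rate = CL × Css = 15.00 × 14.3 = 214.5 mg/h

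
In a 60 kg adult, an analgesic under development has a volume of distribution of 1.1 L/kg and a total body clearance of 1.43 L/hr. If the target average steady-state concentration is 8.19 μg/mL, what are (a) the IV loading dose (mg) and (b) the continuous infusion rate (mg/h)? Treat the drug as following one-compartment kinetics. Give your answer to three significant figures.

Vd(total) = 60 kg × 1.1 L/kg = 66.00 L
Loading dose = Vd × C = 66.00 × 8.19 = 540.5 mg
Maintenance infusion rate = CL × Css = 1.430 × 8.19 = 11.71 mg/h

(a) 541 mg; (b) 11.7 mg/h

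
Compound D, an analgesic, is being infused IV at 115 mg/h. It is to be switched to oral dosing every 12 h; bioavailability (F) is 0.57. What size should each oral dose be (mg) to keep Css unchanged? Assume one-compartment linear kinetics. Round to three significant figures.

2420 mg

To maintain the same Css, the systemic dosing rate must be unchanged: F·D/τ = infusion rate.
D = rate × τ / F = 115 × 12 / 0.57 = 2421 mg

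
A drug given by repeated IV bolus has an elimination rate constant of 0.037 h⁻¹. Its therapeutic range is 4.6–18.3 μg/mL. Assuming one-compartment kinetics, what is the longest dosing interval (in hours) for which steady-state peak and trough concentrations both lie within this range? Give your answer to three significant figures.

37.3 h

Between IV bolus doses, concentration decays as C = C₀·e^(−kτ), so C_peak/C_trough = e^(kτ).
τ_max = ln(C_peak/C_trough) / k = ln(18.3/4.6) / 0.03700 = 1.381 / 0.03700 = 37.32 h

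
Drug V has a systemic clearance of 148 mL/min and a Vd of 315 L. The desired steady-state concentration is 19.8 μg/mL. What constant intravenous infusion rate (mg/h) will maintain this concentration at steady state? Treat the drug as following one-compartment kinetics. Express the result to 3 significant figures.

176 mg/h

CL = 148 mL/min × 60/1000 = 8.880 L/h
Infusion rate = CL · Css = 8.880 L/h × 19.8 mg/L = 175.8 mg/h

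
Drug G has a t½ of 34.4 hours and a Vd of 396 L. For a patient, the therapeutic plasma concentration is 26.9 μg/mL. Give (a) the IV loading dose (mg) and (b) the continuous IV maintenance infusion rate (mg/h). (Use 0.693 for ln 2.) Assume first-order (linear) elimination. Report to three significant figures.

LD = Vd × C = 396.0 × 26.9 = 10650 mg
CL = 0.693 × Vd / t½ = 0.693 × 396.0 / 34.4 = 7.978 L/h
Infusion rate = CL × Css = 7.978 × 26.9 = 214.6 mg/h

(a) 10700 mg; (b) 215 mg/h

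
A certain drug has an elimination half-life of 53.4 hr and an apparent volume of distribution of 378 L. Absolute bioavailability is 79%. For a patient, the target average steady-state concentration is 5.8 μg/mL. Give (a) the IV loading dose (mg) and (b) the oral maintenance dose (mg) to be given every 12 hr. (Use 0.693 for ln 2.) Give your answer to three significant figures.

(a) 2190 mg; (b) 432 mg

LD = Vd × C = 378.0 × 5.8 = 2192 mg
CL = 0.693 × Vd / t½ = 0.693 × 378.0 / 53.4 = 4.906 L/h
D = CL × Css × τ / F = 4.906 × 5.8 × 12 / 0.79 = 432.2 mg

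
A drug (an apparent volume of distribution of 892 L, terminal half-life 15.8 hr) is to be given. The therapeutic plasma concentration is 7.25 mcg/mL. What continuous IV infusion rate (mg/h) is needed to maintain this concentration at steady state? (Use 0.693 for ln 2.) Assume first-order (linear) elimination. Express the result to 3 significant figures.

CL = ln 2 · Vd / t½ = 0.693 × 892.0 / 15.8 = 39.12 L/h
Infusion rate = CL × Css = 39.12 × 7.25 = 283.6 mg/h

284 mg/h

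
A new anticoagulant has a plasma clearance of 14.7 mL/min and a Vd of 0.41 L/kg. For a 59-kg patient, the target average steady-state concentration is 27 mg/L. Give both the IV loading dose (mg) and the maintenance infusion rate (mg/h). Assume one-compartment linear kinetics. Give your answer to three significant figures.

(a) 653 mg; (b) 23.8 mg/h

Vd(total) = 59 kg × 0.41 L/kg = 24.19 L
Loading: fill Vd to C_target → 24.19 L × 27 mg/L = 653.1 mg
Convert clearance: 14.7 mL/min × 60 min/h ÷ 1000 mL/L = 0.8820 L/h
Maintenance: replace elimination → rate = CL × Css = 0.8820 × 27 = 23.81 mg/h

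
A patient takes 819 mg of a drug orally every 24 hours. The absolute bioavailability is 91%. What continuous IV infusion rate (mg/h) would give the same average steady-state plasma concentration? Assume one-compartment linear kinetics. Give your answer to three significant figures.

Equivalent systemic input: infusion rate = F·D/τ.
Rate = 0.91 × 819 / 24 = 31.05 mg/h

31.1 mg/h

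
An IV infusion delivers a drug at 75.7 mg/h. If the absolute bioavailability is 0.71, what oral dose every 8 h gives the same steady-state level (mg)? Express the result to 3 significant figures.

853 mg

To maintain the same Css, the systemic dosing rate must be unchanged: F·D/τ = infusion rate.
D = rate × τ / F = 75.7 × 8 / 0.71 = 853.0 mg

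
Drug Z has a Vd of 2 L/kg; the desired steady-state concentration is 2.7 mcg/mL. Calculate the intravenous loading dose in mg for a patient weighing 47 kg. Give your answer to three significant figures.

Vd(total) = 47 kg × 2 L/kg = 94.00 L
LD = Vd × C = 94.00 × 2.700 = 253.8 mg

254 mg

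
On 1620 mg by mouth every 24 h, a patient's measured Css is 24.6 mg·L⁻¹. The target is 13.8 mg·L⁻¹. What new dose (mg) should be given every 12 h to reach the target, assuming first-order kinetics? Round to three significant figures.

With linear kinetics, Css is proportional to dose rate (D/τ) at fixed clearance.
D₂ = D₁ × (Css,target / Css,current) × (τ₂/τ₁) = 1620 × (13.8/24.6) × (12/24) = 454.4 mg

454 mg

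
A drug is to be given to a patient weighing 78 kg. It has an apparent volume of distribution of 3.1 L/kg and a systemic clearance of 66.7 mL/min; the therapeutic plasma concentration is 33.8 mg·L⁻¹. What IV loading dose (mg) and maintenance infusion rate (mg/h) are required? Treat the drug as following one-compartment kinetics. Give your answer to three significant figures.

(a) 8170 mg; (b) 135 mg/h

Vd = 3.1 L/kg × 78 kg = 241.8 L
Loading: fill Vd to C_target → 241.8 L × 33.8 mg/L = 8173 mg
Convert clearance: 66.7 mL/min × 60 min/h ÷ 1000 mL/L = 4.002 L/h
Maintenance: replace elimination → rate = CL × Css = 4.002 × 33.8 = 135.3 mg/h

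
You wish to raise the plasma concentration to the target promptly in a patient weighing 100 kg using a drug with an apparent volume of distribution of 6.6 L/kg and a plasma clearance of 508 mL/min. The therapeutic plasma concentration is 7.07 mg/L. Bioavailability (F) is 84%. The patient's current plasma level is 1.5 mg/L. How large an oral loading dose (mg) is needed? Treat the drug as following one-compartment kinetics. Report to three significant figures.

Total Vd = 6.6 × 100 = 660.0 L
Loading dose depends on Vd (not clearance): it fills the distribution volume.
Concentration deficit ΔC = 7.07 − 1.5 = 5.570 mg/L
LD = Vd × ΔC / F = 660.0 × 5.570 / 0.84 = 4376 mg

4380 mg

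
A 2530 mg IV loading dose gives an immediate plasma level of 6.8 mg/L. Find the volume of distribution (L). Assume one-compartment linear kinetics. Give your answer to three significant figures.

Immediately after an IV bolus, C₀ = Dose / Vd, so Vd = Dose / C₀.
Vd = 2530 / 6.8 = 372.1 L

372 L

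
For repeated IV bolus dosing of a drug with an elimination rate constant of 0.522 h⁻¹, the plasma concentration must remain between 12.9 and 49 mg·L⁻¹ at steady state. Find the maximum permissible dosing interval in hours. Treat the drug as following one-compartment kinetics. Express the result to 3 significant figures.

2.56 h

Between IV bolus doses, concentration decays as C = C₀·e^(−kτ), so C_peak/C_trough = e^(kτ).
τ_max = ln(C_peak/C_trough) / k = ln(49/12.9) / 0.5220 = 1.335 / 0.5220 = 2.557 h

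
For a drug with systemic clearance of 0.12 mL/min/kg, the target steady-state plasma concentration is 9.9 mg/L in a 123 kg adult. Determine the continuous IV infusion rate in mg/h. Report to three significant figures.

CL = 0.12 mL/min/kg × 123 kg = 14.76 mL/min = 14.76 × 60/1000 = 0.8856 L/h
At steady state, infusion rate equals elimination rate: rate in = CL × Css.
Infusion rate = CL · Css = 0.8856 L/h × 9.9 mg/L = 8.767 mg/h

8.77 mg/h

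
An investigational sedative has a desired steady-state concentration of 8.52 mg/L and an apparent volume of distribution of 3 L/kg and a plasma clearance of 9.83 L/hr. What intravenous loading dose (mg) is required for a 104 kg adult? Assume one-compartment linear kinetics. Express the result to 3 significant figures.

2660 mg

Vd = 3 L/kg × 104 kg = 312.0 L
The loading dose fills Vd to the target concentration.
LD = Vd × C = 312.0 × 8.520 = 2658 mg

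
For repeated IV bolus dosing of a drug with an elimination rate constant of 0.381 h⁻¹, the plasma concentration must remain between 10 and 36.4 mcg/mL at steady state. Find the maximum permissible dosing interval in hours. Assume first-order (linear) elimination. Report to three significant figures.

Between IV bolus doses, concentration decays as C = C₀·e^(−kτ), so C_peak/C_trough = e^(kτ).
τ_max = ln(C_peak/C_trough) / k = ln(36.4/10) / 0.3810 = 1.292 / 0.3810 = 3.391 h

3.39 h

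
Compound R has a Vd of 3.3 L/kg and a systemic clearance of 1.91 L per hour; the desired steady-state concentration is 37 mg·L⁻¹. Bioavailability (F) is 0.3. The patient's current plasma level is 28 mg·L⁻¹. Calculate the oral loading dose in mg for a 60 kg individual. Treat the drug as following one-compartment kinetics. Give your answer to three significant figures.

5940 mg

Total Vd = 3.3 × 60 = 198.0 L
Concentration deficit ΔC = 37 − 28 = 9.000 mg/L
LD = Vd × ΔC / F = 198.0 × 9.000 / 0.3 = 5940 mg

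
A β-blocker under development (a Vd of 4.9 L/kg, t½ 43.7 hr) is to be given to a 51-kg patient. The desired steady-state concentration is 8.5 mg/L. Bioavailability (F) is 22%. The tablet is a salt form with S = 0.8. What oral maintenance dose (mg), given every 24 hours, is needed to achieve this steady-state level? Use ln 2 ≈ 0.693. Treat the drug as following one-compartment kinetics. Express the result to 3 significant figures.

4590 mg

Vd = 4.9 L/kg × 51 kg = 249.9 L
CL = 0.693 × Vd / t½ = 0.693 × 249.9 / 43.7 = 3.963 L/h
D = CL × Css × τ / F / S = 3.963 × 8.5 × 24 / 0.22 / 0.8 = 4593 mg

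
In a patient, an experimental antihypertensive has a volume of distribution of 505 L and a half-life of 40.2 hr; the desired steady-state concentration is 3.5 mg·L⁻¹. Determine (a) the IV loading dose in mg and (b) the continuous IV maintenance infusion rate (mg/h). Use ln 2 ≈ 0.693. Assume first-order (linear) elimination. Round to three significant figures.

(a) 1770 mg; (b) 30.5 mg/h

LD = Vd × C = 505.0 × 3.5 = 1768 mg
CL = 0.693 × Vd / t½ = 0.693 × 505.0 / 40.2 = 8.706 L/h
Infusion rate = CL × Css = 8.706 × 3.5 = 30.47 mg/h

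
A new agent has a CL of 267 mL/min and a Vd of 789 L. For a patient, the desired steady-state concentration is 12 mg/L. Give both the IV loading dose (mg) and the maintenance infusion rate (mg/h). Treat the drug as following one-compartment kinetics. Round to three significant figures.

(a) 9470 mg; (b) 192 mg/h

Loading: fill Vd to C_target → 789.0 L × 12 mg/L = 9468 mg
CL = 267 mL/min × 60/1000 = 16.02 L/h
Maintenance: replace elimination → rate = CL × Css = 16.02 × 12 = 192.2 mg/h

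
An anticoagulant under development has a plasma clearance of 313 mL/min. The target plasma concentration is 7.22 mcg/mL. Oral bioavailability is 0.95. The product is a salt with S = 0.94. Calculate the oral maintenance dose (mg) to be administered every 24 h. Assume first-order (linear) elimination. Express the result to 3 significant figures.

3640 mg

Convert clearance: 313 mL/min × 60 min/h ÷ 1000 mL/L = 18.78 L/h
D = CL × Css × τ / F / S = 18.78 × 7.22 × 24 / 0.95 / 0.94 = 3644 mg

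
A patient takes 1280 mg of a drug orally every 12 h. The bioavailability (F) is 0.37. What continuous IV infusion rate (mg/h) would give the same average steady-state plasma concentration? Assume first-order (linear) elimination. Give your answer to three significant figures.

39.5 mg/h

Equivalent systemic input: infusion rate = F·D/τ.
Rate = 0.37 × 1280 / 12 = 39.47 mg/h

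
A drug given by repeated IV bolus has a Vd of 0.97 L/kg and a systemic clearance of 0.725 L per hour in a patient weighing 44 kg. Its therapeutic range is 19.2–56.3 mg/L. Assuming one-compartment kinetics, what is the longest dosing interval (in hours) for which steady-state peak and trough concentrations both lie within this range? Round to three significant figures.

Total Vd = 0.97 × 44 = 42.68 L
k = CL / Vd = 0.7250 / 42.68 = 0.01699 h⁻¹
Between IV bolus doses, concentration decays as C = C₀·e^(−kτ), so C_peak/C_trough = e^(kτ).
τ_max = ln(C_peak/C_trough) / k = ln(56.3/19.2) / 0.01699 = 1.076 / 0.01699 = 63.33 h

63.3 h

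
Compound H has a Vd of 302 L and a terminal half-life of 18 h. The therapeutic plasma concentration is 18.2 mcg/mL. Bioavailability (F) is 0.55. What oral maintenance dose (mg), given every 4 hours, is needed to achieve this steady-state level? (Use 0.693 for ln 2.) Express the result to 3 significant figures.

1540 mg

k = 0.693/18 = 0.03850 h⁻¹, so CL = k·Vd = 0.03850 × 302.0 = 11.63 L/h
D = CL × Css × τ / F = 11.63 × 18.2 × 4 / 0.55 = 1539 mg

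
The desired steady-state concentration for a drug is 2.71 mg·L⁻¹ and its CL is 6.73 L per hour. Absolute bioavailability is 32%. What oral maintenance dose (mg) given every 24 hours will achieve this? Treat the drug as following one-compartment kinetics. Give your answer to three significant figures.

1370 mg

D = CL × Css × τ / F = 6.730 × 2.71 × 24 / 0.32 = 1368 mg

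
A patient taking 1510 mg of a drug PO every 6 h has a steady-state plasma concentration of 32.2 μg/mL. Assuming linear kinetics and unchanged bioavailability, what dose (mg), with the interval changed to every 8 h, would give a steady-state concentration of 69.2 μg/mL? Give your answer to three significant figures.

With linear kinetics, Css is proportional to dose rate (D/τ) at fixed clearance.
D₂ = D₁ × (Css,target / Css,current) × (τ₂/τ₁) = 1510 × (69.2/32.2) × (8/6) = 4327 mg

4330 mg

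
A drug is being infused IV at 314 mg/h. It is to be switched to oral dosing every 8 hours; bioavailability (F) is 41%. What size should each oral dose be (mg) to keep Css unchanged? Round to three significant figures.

To maintain the same Css, the systemic dosing rate must be unchanged: F·D/τ = infusion rate.
D = rate × τ / F = 314 × 8 / 0.41 = 6127 mg

6130 mg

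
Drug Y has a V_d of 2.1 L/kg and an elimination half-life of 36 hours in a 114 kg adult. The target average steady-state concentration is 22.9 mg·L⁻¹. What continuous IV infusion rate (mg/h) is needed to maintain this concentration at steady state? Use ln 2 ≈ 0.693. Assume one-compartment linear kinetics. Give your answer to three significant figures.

Total Vd = 2.1 × 114 = 239.4 L
CL = ln 2 · Vd / t½ = 0.693 × 239.4 / 36 = 4.608 L/h
Infusion rate = CL × Css = 4.608 × 22.9 = 105.5 mg/h

106 mg/h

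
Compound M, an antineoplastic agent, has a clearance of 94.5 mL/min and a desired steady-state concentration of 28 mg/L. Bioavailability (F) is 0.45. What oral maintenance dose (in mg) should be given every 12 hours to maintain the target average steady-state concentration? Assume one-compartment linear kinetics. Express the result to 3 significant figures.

4230 mg

Convert clearance: 94.5 mL/min × 60 min/h ÷ 1000 mL/L = 5.670 L/h
At steady state, dose per interval replaces the amount cleared in that interval: F·D/τ = CL·Css.
D = CL × Css × τ / F = 5.670 × 28 × 12 / 0.45 = 4234 mg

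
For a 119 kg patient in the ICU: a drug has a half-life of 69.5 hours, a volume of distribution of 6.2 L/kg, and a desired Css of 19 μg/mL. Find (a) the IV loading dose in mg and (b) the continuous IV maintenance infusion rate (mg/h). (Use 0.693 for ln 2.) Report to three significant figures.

(a) 14000 mg; (b) 140 mg/h

Total Vd = 6.2 × 119 = 737.8 L
LD = Vd × C = 737.8 × 19 = 14020 mg
CL = 0.693 × Vd / t½ = 0.693 × 737.8 / 69.5 = 7.357 L/h
Infusion rate = CL × Css = 7.357 × 19 = 139.8 mg/h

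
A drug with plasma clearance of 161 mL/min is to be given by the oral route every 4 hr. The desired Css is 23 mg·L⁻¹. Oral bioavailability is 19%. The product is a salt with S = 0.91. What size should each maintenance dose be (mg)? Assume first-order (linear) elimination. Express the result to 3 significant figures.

5140 mg

Convert clearance: 161 mL/min × 60 min/h ÷ 1000 mL/L = 9.660 L/h
D = CL × Css × τ / F / S = 9.660 × 23 × 4 / 0.19 / 0.91 = 5140 mg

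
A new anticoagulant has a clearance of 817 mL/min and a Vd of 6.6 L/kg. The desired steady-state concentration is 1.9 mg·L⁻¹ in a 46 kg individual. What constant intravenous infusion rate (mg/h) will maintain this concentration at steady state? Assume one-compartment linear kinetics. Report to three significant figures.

Convert clearance: 817 mL/min × 60 min/h ÷ 1000 mL/L = 49.02 L/h
Rate = CL × Css = 49.02 × 1.9 = 93.14 mg/h

93.1 mg/h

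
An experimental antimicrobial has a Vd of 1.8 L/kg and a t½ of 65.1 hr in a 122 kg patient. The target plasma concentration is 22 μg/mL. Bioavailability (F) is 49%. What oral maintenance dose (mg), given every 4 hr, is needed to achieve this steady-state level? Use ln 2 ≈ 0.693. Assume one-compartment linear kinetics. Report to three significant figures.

420 mg

Vd(total) = 122 kg × 1.8 L/kg = 219.6 L
CL = ln 2 · Vd / t½ = 0.693 × 219.6 / 65.1 = 2.338 L/h
D = CL × Css × τ / F = 2.338 × 22 × 4 / 0.49 = 419.9 mg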